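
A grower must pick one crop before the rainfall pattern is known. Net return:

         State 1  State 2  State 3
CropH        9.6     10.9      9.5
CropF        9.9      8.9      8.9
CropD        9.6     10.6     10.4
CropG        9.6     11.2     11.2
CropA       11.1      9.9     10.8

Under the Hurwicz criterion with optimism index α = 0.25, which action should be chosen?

CropA

CropH: 0.25·10.9 + 0.75·9.5 = 9.85
CropF: 0.25·9.9 + 0.75·8.9 = 9.15
CropD: 0.25·10.6 + 0.75·9.6 = 9.85
CropG: 0.25·11.2 + 0.75·9.6 = 10
CropA: 0.25·11.1 + 0.75·9.9 = 10.2
Highest Hurwicz score = 10.2 → CropA.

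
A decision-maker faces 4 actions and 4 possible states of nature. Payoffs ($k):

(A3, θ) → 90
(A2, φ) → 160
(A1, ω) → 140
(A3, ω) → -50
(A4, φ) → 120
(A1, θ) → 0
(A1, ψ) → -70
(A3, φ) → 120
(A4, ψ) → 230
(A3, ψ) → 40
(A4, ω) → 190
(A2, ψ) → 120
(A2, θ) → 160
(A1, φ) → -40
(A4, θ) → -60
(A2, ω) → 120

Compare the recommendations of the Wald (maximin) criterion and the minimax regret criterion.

maximin → A2; minimax regret → A2 (agree)

Row minima: A1=-70, A2=120, A3=-50, A4=-60
Best worst-case = 120 → A2.
Column bests: θ=160, φ=160, ψ=230, ω=190.
A1 regrets: 160, 200, 300, 50 → max 300
A2 regrets: 0, 0, 110, 70 → max 110
A3 regrets: 70, 40, 190, 240 → max 240
A4 regrets: 220, 40, 0, 0 → max 220
Smallest max regret = 110 → A2.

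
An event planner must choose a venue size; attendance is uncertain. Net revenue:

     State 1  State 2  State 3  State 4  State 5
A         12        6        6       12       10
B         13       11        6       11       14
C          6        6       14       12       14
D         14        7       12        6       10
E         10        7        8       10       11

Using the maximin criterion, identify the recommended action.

Row minima: A=6, B=6, C=6, D=6, E=7
Best worst-case = 7 → E.

E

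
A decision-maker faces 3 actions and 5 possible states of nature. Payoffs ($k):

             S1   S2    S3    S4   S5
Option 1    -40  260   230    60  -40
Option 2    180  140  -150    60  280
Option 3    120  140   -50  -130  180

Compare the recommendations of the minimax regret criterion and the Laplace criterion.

Column bests: S1=180, S2=260, S3=230, S4=60, S5=280.
Option 1 regrets: 220, 0, 0, 0, 320 → max 320
Option 2 regrets: 0, 120, 380, 0, 0 → max 380
Option 3 regrets: 60, 120, 280, 190, 100 → max 280
Smallest max regret = 280 → Option 3.
Row averages: Option 1=94, Option 2=102, Option 3=52
Highest average = 102 → Option 2.

minimax regret → Option 3; laplace → Option 2 (disagree)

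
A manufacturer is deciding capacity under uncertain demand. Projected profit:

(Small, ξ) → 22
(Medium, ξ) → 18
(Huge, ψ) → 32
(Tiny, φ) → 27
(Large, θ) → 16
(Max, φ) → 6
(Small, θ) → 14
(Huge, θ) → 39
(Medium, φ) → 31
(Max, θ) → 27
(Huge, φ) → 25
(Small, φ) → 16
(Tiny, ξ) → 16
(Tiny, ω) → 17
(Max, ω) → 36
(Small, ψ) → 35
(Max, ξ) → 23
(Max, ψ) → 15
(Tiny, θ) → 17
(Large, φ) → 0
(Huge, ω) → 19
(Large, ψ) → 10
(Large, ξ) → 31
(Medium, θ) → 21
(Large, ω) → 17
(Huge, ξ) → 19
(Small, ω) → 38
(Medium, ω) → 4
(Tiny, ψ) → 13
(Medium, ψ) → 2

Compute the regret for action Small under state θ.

25

Best payoff under θ is 39.
Regret = 39 − 14 = 25.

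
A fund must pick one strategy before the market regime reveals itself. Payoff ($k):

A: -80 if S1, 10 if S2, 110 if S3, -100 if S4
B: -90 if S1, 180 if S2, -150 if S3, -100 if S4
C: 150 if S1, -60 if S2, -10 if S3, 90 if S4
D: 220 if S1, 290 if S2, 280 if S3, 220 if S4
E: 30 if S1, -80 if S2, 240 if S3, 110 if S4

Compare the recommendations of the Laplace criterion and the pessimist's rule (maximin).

Row averages: A=-15, B=-40, C=42.5, D=252.5, E=75
Highest average = 252.5 → D.
Row minima: A=-100, B=-150, C=-60, D=220, E=-80
Best worst-case = 220 → D.

laplace → D; maximin → D (agree)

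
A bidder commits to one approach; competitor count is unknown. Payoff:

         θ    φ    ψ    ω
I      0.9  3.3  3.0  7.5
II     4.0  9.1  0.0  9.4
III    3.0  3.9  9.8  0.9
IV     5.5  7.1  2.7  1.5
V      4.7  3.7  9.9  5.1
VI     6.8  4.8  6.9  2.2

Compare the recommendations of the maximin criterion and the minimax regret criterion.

maximin → V; minimax regret → V (agree)

Row minima: I=0.9, II=0.0, III=0.9, IV=1.5, V=3.7, VI=2.2
Best worst-case = 3.7 → V.
Column bests: θ=6.8, φ=9.1, ψ=9.9, ω=9.4.
I regrets: 5.9, 5.8, 6.9, 1.9 → max 6.9
II regrets: 2.8, 0.0, 9.9, 0.0 → max 9.9
III regrets: 3.8, 5.2, 0.1, 8.5 → max 8.5
IV regrets: 1.3, 2.0, 7.2, 7.9 → max 7.9
V regrets: 2.1, 5.4, 0.0, 4.3 → max 5.4
VI regrets: 0.0, 4.3, 3.0, 7.2 → max 7.2
Smallest max regret = 5.4 → V.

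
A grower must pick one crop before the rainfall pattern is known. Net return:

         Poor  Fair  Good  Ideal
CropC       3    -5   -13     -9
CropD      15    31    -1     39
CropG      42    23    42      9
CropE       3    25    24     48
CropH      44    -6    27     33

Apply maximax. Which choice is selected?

Row maxima: CropC=3, CropD=39, CropG=42, CropE=48, CropH=44
Best best-case = 48 → CropE.

CropE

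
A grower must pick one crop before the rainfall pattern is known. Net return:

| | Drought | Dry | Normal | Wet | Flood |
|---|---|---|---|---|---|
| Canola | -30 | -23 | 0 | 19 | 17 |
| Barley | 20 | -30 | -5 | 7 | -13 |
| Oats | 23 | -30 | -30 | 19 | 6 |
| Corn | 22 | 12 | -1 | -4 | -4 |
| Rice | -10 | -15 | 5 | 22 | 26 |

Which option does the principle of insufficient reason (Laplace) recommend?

Rice

Row averages: Canola=-3.4, Barley=-4.2, Oats=-2.4, Corn=5, Rice=5.6
Highest average = 5.6 → Rice.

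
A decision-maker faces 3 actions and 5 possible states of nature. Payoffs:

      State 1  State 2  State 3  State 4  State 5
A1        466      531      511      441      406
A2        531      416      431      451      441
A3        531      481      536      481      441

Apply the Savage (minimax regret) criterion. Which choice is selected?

Column bests: State 1=531, State 2=531, State 3=536, State 4=481, State 5=441.
A1 regrets: 65, 0, 25, 40, 35 → max 65
A2 regrets: 0, 115, 105, 30, 0 → max 115
A3 regrets: 0, 50, 0, 0, 0 → max 50
Smallest max regret = 50 → A3.

A3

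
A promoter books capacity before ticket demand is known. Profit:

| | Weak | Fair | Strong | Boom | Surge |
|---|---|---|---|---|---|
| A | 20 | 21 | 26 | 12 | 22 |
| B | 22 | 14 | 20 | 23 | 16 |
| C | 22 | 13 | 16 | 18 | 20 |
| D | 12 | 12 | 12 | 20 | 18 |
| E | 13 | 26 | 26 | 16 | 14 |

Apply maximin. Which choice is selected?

B

Row minima: A=12, B=14, C=13, D=12, E=13
Best worst-case = 14 → B.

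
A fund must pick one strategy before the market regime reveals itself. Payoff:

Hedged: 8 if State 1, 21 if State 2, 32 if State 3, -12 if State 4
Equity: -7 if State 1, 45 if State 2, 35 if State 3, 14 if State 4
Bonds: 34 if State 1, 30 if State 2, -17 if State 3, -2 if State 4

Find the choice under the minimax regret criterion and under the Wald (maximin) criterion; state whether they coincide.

Column bests: State 1=34, State 2=45, State 3=35, State 4=14.
Hedged regrets: 26, 24, 3, 26 → max 26
Equity regrets: 41, 0, 0, 0 → max 41
Bonds regrets: 0, 15, 52, 16 → max 52
Smallest max regret = 26 → Hedged.
Row minima: Hedged=-12, Equity=-7, Bonds=-17
Best worst-case = -7 → Equity.

minimax regret → Hedged; maximin → Equity (disagree)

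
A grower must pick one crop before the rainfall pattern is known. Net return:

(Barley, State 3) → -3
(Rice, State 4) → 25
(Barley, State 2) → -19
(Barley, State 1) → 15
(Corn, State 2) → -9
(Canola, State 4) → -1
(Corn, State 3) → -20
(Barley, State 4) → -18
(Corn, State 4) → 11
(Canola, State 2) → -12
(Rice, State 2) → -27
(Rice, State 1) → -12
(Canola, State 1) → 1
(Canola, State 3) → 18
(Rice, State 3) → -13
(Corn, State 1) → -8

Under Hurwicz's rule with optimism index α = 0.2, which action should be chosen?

Barley: 0.2·15 + 0.8·(-19) = -12.2
Rice: 0.2·25 + 0.8·(-27) = -16.6
Canola: 0.2·18 + 0.8·(-12) = -6
Corn: 0.2·11 + 0.8·(-20) = -13.8
Highest Hurwicz score = -6 → Canola.

Canola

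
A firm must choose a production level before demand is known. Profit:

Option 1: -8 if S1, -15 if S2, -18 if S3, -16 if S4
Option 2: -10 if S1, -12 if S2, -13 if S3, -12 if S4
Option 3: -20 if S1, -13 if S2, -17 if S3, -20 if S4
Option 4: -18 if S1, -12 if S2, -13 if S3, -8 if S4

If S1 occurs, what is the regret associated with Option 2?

Best payoff under S1 is -8.
Regret = -8 − (-10) = 2.

2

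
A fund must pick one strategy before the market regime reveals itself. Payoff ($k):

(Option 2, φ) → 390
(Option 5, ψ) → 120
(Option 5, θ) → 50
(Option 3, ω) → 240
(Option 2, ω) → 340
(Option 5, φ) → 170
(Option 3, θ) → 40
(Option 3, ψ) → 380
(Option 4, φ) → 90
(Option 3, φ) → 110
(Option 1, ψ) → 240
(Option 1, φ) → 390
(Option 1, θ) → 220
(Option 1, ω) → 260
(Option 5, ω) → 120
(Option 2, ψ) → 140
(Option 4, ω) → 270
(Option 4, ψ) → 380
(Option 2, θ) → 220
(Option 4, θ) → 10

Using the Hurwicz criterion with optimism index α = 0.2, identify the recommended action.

Option 1

Option 1: 0.2·390 + 0.8·220 = 254
Option 2: 0.2·390 + 0.8·140 = 190
Option 3: 0.2·380 + 0.8·40 = 108
Option 4: 0.2·380 + 0.8·10 = 84
Option 5: 0.2·170 + 0.8·50 = 74
Highest Hurwicz score = 254 → Option 1.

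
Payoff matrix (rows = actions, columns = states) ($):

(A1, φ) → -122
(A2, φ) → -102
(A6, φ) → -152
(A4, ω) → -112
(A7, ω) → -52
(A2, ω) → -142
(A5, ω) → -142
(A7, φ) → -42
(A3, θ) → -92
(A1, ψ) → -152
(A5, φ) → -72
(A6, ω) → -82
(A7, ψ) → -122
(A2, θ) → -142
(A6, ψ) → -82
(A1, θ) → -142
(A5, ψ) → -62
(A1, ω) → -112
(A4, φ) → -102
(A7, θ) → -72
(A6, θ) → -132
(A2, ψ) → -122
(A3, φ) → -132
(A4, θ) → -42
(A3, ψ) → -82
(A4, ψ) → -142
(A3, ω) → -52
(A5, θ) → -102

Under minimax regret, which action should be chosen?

A7

Column bests: θ=-42, φ=-42, ψ=-62, ω=-52.
A1 regrets: 100, 80, 90, 60 → max 100
A2 regrets: 100, 60, 60, 90 → max 100
A3 regrets: 50, 90, 20, 0 → max 90
A4 regrets: 0, 60, 80, 60 → max 80
A5 regrets: 60, 30, 0, 90 → max 90
A6 regrets: 90, 110, 20, 30 → max 110
A7 regrets: 30, 0, 60, 0 → max 60
Smallest max regret = 60 → A7.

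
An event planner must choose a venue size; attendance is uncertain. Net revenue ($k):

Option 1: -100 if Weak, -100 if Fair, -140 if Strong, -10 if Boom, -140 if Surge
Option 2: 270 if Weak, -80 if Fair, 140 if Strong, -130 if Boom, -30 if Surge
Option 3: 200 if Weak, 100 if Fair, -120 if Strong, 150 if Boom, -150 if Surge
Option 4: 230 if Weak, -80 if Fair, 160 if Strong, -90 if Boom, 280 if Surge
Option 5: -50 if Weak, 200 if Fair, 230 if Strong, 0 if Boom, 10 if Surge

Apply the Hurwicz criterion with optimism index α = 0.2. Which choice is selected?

Option 1: 0.2·(-10) + 0.8·(-140) = -114
Option 2: 0.2·270 + 0.8·(-130) = -50
Option 3: 0.2·200 + 0.8·(-150) = -80
Option 4: 0.2·280 + 0.8·(-90) = -16
Option 5: 0.2·230 + 0.8·(-50) = 6
Highest Hurwicz score = 6 → Option 5.

Option 5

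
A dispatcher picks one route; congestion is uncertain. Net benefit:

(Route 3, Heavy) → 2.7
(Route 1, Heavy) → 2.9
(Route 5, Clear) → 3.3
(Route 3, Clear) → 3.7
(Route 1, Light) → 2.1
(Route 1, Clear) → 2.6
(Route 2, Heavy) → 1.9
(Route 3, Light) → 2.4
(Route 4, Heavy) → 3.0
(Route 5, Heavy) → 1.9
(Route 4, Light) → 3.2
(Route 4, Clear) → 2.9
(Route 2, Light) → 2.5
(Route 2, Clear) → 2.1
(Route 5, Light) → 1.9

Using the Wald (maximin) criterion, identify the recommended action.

Row minima: Route 1=2.1, Route 2=1.9, Route 3=2.4, Route 4=2.9, Route 5=1.9
Best worst-case = 2.9 → Route 4.

Route 4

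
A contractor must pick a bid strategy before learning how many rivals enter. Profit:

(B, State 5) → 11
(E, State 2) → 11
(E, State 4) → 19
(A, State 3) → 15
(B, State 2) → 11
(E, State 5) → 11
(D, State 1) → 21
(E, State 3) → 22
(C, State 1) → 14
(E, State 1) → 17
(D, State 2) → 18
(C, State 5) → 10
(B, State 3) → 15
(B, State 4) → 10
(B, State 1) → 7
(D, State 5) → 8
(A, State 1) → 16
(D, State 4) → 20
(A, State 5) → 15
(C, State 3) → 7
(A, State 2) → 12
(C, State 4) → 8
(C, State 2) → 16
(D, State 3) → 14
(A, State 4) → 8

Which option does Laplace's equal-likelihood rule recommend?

Row averages: A=13.2, B=10.8, C=11, D=16.2, E=16
Highest average = 16.2 → D.

D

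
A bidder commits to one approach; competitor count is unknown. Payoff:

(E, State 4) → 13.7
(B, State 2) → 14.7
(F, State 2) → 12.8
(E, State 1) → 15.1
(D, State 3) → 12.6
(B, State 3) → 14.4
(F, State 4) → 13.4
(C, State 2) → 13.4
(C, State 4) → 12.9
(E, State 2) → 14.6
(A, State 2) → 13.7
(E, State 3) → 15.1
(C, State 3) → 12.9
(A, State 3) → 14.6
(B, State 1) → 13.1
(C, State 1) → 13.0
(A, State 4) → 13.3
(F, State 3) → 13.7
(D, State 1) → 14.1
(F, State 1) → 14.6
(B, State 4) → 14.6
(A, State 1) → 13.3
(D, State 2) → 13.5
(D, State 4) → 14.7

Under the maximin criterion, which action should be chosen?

Row minima: A=13.3, B=13.1, C=12.9, D=12.6, E=13.7, F=12.8
Best worst-case = 13.7 → E.

E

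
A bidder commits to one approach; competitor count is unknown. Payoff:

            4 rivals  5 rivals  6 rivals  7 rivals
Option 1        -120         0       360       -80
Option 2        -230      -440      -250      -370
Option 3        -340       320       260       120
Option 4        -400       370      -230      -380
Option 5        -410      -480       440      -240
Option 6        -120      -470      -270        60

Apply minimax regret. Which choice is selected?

Column bests: 4 rivals=-120, 5 rivals=370, 6 rivals=440, 7 rivals=120.
Option 1 regrets: 0, 370, 80, 200 → max 370
Option 2 regrets: 110, 810, 690, 490 → max 810
Option 3 regrets: 220, 50, 180, 0 → max 220
Option 4 regrets: 280, 0, 670, 500 → max 670
Option 5 regrets: 290, 850, 0, 360 → max 850
Option 6 regrets: 0, 840, 710, 60 → max 840
Smallest max regret = 220 → Option 3.

Option 3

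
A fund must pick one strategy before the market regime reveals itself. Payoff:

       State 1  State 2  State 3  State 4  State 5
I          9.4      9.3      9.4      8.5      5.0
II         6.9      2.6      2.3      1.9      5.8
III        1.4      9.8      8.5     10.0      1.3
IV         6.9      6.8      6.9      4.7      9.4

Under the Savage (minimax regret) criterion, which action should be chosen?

Column bests: State 1=9.4, State 2=9.8, State 3=9.4, State 4=10.0, State 5=9.4.
I regrets: 0.0, 0.5, 0.0, 1.5, 4.4 → max 4.4
II regrets: 2.5, 7.2, 7.1, 8.1, 3.6 → max 8.1
III regrets: 8.0, 0.0, 0.9, 0.0, 8.1 → max 8.1
IV regrets: 2.5, 3.0, 2.5, 5.3, 0.0 → max 5.3
Smallest max regret = 4.4 → I.

I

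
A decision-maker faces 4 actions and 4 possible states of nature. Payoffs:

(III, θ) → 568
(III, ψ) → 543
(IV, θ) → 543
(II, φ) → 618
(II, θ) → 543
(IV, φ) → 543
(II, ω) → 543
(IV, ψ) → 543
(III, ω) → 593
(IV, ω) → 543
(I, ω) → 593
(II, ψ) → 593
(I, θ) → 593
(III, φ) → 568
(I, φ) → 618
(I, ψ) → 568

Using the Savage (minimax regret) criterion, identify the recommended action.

Column bests: θ=593, φ=618, ψ=593, ω=593.
I regrets: 0, 0, 25, 0 → max 25
II regrets: 50, 0, 0, 50 → max 50
III regrets: 25, 50, 50, 0 → max 50
IV regrets: 50, 75, 50, 50 → max 75
Smallest max regret = 25 → I.

I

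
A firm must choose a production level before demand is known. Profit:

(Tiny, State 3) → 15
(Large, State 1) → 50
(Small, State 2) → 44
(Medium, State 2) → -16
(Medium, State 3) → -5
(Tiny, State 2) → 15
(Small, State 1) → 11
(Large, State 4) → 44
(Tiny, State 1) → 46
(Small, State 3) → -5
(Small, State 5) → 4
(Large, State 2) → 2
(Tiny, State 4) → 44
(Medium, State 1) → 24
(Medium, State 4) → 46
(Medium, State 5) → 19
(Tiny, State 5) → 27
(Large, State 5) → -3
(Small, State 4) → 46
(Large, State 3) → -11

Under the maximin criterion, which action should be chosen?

Tiny

Row minima: Tiny=15, Small=-5, Medium=-16, Large=-11
Best worst-case = 15 → Tiny.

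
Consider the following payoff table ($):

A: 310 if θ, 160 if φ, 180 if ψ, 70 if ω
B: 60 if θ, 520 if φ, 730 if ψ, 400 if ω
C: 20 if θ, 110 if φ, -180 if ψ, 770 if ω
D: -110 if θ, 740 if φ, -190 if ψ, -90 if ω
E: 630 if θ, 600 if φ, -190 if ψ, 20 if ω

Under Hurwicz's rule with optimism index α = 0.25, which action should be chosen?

A: 0.25·310 + 0.75·70 = 130
B: 0.25·730 + 0.75·60 = 227.5
C: 0.25·770 + 0.75·(-180) = 57.5
D: 0.25·740 + 0.75·(-190) = 42.5
E: 0.25·630 + 0.75·(-190) = 15
Highest Hurwicz score = 227.5 → B.

B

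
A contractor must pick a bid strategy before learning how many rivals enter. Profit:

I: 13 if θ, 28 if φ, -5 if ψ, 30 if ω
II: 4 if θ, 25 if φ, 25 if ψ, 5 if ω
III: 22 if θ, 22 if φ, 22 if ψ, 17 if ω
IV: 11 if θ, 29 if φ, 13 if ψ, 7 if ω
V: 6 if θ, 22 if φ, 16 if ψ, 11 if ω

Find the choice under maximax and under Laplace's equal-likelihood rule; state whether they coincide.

Row maxima: I=30, II=25, III=22, IV=29, V=22
Best best-case = 30 → I.
Row averages: I=16.5, II=14.75, III=20.75, IV=15, V=13.75
Highest average = 20.75 → III.

maximax → I; laplace → III (disagree)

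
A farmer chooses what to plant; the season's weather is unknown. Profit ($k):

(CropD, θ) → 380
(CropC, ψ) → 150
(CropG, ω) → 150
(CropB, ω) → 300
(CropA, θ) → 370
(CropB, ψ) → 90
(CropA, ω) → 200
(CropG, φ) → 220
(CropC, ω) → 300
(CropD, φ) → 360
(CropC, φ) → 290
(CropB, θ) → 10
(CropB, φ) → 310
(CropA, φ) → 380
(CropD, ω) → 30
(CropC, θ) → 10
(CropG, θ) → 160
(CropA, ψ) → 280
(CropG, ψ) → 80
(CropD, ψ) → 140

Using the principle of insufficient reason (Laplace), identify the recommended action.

Row averages: CropB=177.5, CropC=187.5, CropA=307.5, CropD=227.5, CropG=152.5
Highest average = 307.5 → CropA.

CropA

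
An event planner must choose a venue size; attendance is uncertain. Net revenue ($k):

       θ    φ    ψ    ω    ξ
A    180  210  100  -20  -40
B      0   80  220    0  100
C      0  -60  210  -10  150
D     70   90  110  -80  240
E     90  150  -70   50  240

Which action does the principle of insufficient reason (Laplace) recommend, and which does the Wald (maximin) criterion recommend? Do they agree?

laplace → E; maximin → B (disagree)

Row averages: A=86, B=80, C=58, D=86, E=92
Highest average = 92 → E.
Row minima: A=-40, B=0, C=-60, D=-80, E=-70
Best worst-case = 0 → B.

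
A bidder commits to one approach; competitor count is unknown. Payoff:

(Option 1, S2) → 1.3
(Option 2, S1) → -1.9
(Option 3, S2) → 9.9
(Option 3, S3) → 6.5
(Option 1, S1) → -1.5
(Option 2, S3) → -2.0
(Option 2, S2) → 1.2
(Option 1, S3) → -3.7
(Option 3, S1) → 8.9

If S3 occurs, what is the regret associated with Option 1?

Best payoff under S3 is 6.5.
Regret = 6.5 − (-3.7) = 10.2.

10.2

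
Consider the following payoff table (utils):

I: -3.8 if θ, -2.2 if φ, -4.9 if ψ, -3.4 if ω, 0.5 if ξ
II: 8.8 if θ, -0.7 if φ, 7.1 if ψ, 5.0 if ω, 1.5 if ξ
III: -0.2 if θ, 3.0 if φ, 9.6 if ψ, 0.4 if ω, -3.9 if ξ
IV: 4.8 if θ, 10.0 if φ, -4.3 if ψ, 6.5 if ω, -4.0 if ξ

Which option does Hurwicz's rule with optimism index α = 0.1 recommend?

II

I: 0.1·0.5 + 0.9·(-4.9) = -4.36
II: 0.1·8.8 + 0.9·(-0.7) = 0.25
III: 0.1·9.6 + 0.9·(-3.9) = -2.55
IV: 0.1·10.0 + 0.9·(-4.3) = -2.87
Highest Hurwicz score = 0.25 → II.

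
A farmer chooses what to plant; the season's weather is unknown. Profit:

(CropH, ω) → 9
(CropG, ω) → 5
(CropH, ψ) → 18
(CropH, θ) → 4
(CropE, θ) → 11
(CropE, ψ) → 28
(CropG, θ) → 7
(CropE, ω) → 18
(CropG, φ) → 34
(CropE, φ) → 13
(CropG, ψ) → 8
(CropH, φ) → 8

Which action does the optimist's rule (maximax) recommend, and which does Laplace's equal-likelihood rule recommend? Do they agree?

maximax → CropG; laplace → CropE (disagree)

Row maxima: CropH=18, CropG=34, CropE=28
Best best-case = 34 → CropG.
Row averages: CropH=9.75, CropG=13.5, CropE=17.5
Highest average = 17.5 → CropE.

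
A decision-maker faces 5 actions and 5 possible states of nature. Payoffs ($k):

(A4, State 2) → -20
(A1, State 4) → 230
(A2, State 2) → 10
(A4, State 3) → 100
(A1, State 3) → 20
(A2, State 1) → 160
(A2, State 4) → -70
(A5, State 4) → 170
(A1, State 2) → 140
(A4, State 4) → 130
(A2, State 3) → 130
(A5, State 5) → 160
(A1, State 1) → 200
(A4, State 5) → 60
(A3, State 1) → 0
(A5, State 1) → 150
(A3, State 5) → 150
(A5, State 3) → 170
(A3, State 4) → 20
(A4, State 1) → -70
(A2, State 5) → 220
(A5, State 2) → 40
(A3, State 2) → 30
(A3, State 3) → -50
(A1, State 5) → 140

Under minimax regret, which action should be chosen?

Column bests: State 1=200, State 2=140, State 3=170, State 4=230, State 5=220.
A1 regrets: 0, 0, 150, 0, 80 → max 150
A2 regrets: 40, 130, 40, 300, 0 → max 300
A3 regrets: 200, 110, 220, 210, 70 → max 220
A4 regrets: 270, 160, 70, 100, 160 → max 270
A5 regrets: 50, 100, 0, 60, 60 → max 100
Smallest max regret = 100 → A5.

A5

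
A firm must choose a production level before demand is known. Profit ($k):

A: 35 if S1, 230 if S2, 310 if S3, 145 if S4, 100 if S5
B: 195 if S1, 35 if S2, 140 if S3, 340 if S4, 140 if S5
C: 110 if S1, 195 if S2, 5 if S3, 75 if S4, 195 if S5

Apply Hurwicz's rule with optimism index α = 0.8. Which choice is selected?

A: 0.8·310 + 0.2·35 = 255
B: 0.8·340 + 0.2·35 = 279
C: 0.8·195 + 0.2·5 = 157
Highest Hurwicz score = 279 → B.

B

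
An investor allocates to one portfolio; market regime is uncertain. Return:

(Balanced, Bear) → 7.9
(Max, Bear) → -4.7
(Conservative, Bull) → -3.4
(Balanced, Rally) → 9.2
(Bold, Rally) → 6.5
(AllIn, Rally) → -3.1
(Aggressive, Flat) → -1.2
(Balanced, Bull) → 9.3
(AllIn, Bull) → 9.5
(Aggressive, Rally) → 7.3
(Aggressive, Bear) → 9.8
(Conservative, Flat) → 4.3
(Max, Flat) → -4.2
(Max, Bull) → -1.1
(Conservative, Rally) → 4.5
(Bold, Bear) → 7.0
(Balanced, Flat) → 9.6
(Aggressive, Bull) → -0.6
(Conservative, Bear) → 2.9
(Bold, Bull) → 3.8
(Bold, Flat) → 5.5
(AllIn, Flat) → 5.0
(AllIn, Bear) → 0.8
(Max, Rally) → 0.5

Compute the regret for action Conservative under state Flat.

Best payoff under Flat is 9.6.
Regret = 9.6 − 4.3 = 5.3.

5.3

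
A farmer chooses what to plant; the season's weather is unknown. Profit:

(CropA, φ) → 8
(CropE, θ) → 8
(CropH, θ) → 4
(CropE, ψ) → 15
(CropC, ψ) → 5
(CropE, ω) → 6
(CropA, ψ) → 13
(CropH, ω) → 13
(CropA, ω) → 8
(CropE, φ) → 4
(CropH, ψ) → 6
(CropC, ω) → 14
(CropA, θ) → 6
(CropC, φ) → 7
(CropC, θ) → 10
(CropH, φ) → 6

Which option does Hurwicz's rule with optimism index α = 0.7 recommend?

CropE

CropH: 0.7·13 + 0.3·4 = 10.3
CropC: 0.7·14 + 0.3·5 = 11.3
CropE: 0.7·15 + 0.3·4 = 11.7
CropA: 0.7·13 + 0.3·6 = 10.9
Highest Hurwicz score = 11.7 → CropE.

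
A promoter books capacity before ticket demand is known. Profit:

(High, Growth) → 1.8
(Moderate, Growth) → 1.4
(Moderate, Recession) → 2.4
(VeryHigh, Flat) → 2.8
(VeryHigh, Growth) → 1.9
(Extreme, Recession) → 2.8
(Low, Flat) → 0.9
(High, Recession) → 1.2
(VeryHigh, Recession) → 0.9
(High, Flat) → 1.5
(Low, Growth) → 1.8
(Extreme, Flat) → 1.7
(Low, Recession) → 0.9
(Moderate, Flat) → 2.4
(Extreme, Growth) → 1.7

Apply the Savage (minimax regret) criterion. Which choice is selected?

Column bests: Recession=2.8, Flat=2.8, Growth=1.9.
Low regrets: 1.9, 1.9, 0.1 → max 1.9
Moderate regrets: 0.4, 0.4, 0.5 → max 0.5
High regrets: 1.6, 1.3, 0.1 → max 1.6
VeryHigh regrets: 1.9, 0.0, 0.0 → max 1.9
Extreme regrets: 0.0, 1.1, 0.2 → max 1.1
Smallest max regret = 0.5 → Moderate.

Moderate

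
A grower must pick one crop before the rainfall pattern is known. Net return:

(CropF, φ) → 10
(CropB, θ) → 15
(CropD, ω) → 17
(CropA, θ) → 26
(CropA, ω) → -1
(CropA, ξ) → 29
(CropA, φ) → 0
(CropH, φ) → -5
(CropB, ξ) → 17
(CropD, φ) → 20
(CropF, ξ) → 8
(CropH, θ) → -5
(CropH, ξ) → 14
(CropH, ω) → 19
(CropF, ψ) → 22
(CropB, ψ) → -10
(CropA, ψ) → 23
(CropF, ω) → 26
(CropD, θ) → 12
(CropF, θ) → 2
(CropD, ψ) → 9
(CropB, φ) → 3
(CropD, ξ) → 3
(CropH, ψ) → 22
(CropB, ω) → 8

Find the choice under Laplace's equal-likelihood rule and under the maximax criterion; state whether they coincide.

Row averages: CropH=9, CropF=13.6, CropD=12.2, CropB=6.6, CropA=15.4
Highest average = 15.4 → CropA.
Row maxima: CropH=22, CropF=26, CropD=20, CropB=17, CropA=29
Best best-case = 29 → CropA.

laplace → CropA; maximax → CropA (agree)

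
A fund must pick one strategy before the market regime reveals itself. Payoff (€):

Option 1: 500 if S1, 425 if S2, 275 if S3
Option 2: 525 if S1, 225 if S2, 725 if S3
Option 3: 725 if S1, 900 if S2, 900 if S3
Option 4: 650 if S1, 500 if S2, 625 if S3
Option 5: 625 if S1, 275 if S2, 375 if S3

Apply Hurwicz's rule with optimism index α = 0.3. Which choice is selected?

Option 3

Option 1: 0.3·500 + 0.7·275 = 342.5
Option 2: 0.3·725 + 0.7·225 = 375
Option 3: 0.3·900 + 0.7·725 = 777.5
Option 4: 0.3·650 + 0.7·500 = 545
Option 5: 0.3·625 + 0.7·275 = 380
Highest Hurwicz score = 777.5 → Option 3.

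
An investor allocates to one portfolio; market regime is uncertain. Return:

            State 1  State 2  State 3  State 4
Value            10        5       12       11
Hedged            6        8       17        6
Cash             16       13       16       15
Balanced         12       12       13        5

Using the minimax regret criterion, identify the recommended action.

Cash

Column bests: State 1=16, State 2=13, State 3=17, State 4=15.
Value regrets: 6, 8, 5, 4 → max 8
Hedged regrets: 10, 5, 0, 9 → max 10
Cash regrets: 0, 0, 1, 0 → max 1
Balanced regrets: 4, 1, 4, 10 → max 10
Smallest max regret = 1 → Cash.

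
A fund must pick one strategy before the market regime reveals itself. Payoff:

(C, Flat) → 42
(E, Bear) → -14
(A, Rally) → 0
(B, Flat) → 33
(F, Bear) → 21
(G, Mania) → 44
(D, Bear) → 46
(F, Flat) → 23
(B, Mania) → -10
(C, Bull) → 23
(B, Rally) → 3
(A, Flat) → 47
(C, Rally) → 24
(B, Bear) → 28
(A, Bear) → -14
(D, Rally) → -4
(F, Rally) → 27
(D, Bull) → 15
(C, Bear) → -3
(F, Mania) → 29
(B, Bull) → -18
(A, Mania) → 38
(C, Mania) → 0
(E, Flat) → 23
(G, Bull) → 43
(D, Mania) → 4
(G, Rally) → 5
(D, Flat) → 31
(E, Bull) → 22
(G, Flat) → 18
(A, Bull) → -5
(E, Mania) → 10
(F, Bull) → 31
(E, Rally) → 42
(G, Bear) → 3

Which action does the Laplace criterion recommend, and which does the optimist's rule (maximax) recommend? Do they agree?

laplace → F; maximax → A (disagree)

Row averages: A=13.2, B=7.2, C=17.2, D=18.4, E=16.6, F=26.2, G=22.6
Highest average = 26.2 → F.
Row maxima: A=47, B=33, C=42, D=46, E=42, F=31, G=44
Best best-case = 47 → A.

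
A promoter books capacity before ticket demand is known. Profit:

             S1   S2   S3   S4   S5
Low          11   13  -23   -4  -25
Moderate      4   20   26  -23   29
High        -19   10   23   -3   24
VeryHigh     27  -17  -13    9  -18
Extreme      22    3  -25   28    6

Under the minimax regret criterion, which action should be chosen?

High

Column bests: S1=27, S2=20, S3=26, S4=28, S5=29.
Low regrets: 16, 7, 49, 32, 54 → max 54
Moderate regrets: 23, 0, 0, 51, 0 → max 51
High regrets: 46, 10, 3, 31, 5 → max 46
VeryHigh regrets: 0, 37, 39, 19, 47 → max 47
Extreme regrets: 5, 17, 51, 0, 23 → max 51
Smallest max regret = 46 → High.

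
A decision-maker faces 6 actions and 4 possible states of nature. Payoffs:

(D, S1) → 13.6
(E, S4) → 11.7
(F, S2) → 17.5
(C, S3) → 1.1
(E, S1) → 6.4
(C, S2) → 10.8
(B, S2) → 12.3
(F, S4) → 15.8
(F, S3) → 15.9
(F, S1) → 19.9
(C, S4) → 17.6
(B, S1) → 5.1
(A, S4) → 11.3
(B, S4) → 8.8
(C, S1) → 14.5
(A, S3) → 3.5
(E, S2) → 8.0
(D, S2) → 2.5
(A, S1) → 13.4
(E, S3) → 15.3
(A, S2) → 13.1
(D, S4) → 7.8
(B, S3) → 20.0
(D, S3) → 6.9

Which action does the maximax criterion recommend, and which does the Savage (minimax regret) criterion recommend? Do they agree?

Row maxima: A=13.4, B=20.0, C=17.6, D=13.6, E=15.3, F=19.9
Best best-case = 20.0 → B.
Column bests: S1=19.9, S2=17.5, S3=20.0, S4=17.6.
A regrets: 6.5, 4.4, 16.5, 6.3 → max 16.5
B regrets: 14.8, 5.2, 0.0, 8.8 → max 14.8
C regrets: 5.4, 6.7, 18.9, 0.0 → max 18.9
D regrets: 6.3, 15.0, 13.1, 9.8 → max 15.0
E regrets: 13.5, 9.5, 4.7, 5.9 → max 13.5
F regrets: 0.0, 0.0, 4.1, 1.8 → max 4.1
Smallest max regret = 4.1 → F.

maximax → B; minimax regret → F (disagree)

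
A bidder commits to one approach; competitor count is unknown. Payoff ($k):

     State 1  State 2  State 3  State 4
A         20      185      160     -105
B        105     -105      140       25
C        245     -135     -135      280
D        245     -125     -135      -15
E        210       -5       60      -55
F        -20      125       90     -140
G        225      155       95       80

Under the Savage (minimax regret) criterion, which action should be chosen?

Column bests: State 1=245, State 2=185, State 3=160, State 4=280.
A regrets: 225, 0, 0, 385 → max 385
B regrets: 140, 290, 20, 255 → max 290
C regrets: 0, 320, 295, 0 → max 320
D regrets: 0, 310, 295, 295 → max 310
E regrets: 35, 190, 100, 335 → max 335
F regrets: 265, 60, 70, 420 → max 420
G regrets: 20, 30, 65, 200 → max 200
Smallest max regret = 200 → G.

G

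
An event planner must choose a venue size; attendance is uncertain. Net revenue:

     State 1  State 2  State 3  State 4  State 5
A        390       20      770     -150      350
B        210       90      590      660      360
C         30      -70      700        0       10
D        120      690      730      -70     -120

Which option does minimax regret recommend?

Column bests: State 1=390, State 2=690, State 3=770, State 4=660, State 5=360.
A regrets: 0, 670, 0, 810, 10 → max 810
B regrets: 180, 600, 180, 0, 0 → max 600
C regrets: 360, 760, 70, 660, 350 → max 760
D regrets: 270, 0, 40, 730, 480 → max 730
Smallest max regret = 600 → B.

B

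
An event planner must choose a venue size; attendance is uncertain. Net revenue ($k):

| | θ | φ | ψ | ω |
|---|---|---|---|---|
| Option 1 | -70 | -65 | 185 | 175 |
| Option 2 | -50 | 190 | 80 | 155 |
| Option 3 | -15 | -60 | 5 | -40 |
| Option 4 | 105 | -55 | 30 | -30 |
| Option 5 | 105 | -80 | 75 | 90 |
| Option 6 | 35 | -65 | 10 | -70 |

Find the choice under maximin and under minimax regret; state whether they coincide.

Row minima: Option 1=-70, Option 2=-50, Option 3=-60, Option 4=-55, Option 5=-80, Option 6=-70
Best worst-case = -50 → Option 2.
Column bests: θ=105, φ=190, ψ=185, ω=175.
Option 1 regrets: 175, 255, 0, 0 → max 255
Option 2 regrets: 155, 0, 105, 20 → max 155
Option 3 regrets: 120, 250, 180, 215 → max 250
Option 4 regrets: 0, 245, 155, 205 → max 245
Option 5 regrets: 0, 270, 110, 85 → max 270
Option 6 regrets: 70, 255, 175, 245 → max 255
Smallest max regret = 155 → Option 2.

maximin → Option 2; minimax regret → Option 2 (agree)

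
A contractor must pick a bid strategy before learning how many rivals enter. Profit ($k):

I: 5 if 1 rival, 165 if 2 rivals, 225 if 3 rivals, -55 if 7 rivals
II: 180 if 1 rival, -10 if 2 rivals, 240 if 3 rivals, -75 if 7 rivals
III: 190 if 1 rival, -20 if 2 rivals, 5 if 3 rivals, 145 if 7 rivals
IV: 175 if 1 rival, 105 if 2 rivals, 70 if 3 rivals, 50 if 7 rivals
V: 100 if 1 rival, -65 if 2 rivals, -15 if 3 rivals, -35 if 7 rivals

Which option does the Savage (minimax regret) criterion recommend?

IV

Column bests: 1 rival=190, 2 rivals=165, 3 rivals=240, 7 rivals=145.
I regrets: 185, 0, 15, 200 → max 200
II regrets: 10, 175, 0, 220 → max 220
III regrets: 0, 185, 235, 0 → max 235
IV regrets: 15, 60, 170, 95 → max 170
V regrets: 90, 230, 255, 180 → max 255
Smallest max regret = 170 → IV.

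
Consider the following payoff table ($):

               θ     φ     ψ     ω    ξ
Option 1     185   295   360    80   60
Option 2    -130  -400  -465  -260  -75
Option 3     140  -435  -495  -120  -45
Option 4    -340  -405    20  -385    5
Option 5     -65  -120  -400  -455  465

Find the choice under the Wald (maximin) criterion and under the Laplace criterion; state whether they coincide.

maximin → Option 1; laplace → Option 1 (agree)

Row minima: Option 1=60, Option 2=-465, Option 3=-495, Option 4=-405, Option 5=-455
Best worst-case = 60 → Option 1.
Row averages: Option 1=196, Option 2=-266, Option 3=-191, Option 4=-221, Option 5=-115
Highest average = 196 → Option 1.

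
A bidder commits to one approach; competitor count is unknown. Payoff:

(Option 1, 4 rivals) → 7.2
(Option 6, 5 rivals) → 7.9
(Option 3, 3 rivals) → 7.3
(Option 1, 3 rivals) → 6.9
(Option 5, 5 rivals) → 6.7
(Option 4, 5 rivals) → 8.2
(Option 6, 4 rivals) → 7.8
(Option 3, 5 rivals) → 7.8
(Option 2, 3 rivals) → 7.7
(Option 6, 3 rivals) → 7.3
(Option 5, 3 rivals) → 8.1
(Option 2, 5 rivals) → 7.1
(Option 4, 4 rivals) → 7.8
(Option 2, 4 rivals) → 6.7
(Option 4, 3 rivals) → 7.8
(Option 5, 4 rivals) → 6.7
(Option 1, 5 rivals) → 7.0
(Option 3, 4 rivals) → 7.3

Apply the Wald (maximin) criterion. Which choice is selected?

Option 4

Row minima: Option 1=6.9, Option 2=6.7, Option 3=7.3, Option 4=7.8, Option 5=6.7, Option 6=7.3
Best worst-case = 7.8 → Option 4.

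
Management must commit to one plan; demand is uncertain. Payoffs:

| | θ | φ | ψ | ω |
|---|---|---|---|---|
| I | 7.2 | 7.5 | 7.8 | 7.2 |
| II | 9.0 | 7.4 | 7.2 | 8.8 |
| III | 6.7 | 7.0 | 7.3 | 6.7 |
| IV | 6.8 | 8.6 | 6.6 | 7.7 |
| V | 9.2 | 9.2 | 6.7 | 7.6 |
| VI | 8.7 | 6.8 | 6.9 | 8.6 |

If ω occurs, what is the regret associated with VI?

Best payoff under ω is 8.8.
Regret = 8.8 − 8.6 = 0.2.

0.2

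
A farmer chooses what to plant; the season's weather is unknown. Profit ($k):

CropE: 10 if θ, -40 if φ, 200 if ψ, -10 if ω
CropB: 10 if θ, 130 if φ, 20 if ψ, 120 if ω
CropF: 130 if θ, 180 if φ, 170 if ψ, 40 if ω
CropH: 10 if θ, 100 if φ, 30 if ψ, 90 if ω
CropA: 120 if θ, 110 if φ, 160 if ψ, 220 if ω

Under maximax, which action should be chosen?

Row maxima: CropE=200, CropB=130, CropF=180, CropH=100, CropA=220
Best best-case = 220 → CropA.

CropA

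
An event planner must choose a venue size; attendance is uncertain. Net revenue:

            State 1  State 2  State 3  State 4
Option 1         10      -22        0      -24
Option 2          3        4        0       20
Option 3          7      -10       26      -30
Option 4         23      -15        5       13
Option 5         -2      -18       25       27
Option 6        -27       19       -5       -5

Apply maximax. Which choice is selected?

Row maxima: Option 1=10, Option 2=20, Option 3=26, Option 4=23, Option 5=27, Option 6=19
Best best-case = 27 → Option 5.

Option 5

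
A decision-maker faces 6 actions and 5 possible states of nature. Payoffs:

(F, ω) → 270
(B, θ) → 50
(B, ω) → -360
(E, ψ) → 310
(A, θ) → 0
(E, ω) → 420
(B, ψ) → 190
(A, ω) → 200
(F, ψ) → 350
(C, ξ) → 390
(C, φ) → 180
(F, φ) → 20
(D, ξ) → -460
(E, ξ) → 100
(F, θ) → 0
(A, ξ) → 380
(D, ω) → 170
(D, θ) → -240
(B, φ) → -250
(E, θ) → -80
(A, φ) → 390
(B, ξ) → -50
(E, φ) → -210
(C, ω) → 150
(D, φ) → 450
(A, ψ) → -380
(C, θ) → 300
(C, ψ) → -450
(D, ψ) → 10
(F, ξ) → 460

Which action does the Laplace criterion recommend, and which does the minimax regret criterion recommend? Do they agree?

laplace → F; minimax regret → F (agree)

Row averages: A=118, B=-84, C=114, D=-14, E=108, F=220
Highest average = 220 → F.
Column bests: θ=300, φ=450, ψ=350, ω=420, ξ=460.
A regrets: 300, 60, 730, 220, 80 → max 730
B regrets: 250, 700, 160, 780, 510 → max 780
C regrets: 0, 270, 800, 270, 70 → max 800
D regrets: 540, 0, 340, 250, 920 → max 920
E regrets: 380, 660, 40, 0, 360 → max 660
F regrets: 300, 430, 0, 150, 0 → max 430
Smallest max regret = 430 → F.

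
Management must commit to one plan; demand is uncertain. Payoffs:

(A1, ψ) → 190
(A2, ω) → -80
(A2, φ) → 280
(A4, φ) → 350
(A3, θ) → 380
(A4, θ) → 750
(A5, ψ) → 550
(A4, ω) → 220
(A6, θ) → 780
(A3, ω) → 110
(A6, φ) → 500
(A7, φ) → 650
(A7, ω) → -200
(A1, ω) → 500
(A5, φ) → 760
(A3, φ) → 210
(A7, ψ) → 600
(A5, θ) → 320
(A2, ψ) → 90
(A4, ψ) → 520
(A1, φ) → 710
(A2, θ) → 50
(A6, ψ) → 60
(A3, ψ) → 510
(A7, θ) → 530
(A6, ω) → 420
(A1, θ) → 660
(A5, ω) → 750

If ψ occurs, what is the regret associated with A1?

Best payoff under ψ is 600.
Regret = 600 − 190 = 410.

410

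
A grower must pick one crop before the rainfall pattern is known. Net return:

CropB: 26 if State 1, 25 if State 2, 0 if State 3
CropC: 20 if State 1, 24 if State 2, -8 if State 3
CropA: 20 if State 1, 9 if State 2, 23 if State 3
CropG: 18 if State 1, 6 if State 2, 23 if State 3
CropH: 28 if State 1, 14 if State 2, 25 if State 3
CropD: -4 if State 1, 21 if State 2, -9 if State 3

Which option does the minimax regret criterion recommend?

CropH

Column bests: State 1=28, State 2=25, State 3=25.
CropB regrets: 2, 0, 25 → max 25
CropC regrets: 8, 1, 33 → max 33
CropA regrets: 8, 16, 2 → max 16
CropG regrets: 10, 19, 2 → max 19
CropH regrets: 0, 11, 0 → max 11
CropD regrets: 32, 4, 34 → max 34
Smallest max regret = 11 → CropH.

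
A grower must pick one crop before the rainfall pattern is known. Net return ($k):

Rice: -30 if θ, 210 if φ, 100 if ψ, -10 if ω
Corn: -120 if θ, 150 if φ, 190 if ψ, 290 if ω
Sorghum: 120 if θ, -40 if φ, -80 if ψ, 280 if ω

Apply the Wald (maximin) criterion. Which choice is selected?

Row minima: Rice=-30, Corn=-120, Sorghum=-80
Best worst-case = -30 → Rice.

Rice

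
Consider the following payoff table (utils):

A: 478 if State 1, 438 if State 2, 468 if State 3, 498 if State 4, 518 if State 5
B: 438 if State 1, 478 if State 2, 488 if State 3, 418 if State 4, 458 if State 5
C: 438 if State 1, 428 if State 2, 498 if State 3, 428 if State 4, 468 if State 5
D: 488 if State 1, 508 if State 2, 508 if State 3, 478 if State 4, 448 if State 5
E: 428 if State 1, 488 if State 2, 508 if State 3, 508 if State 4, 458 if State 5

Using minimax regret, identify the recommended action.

E

Column bests: State 1=488, State 2=508, State 3=508, State 4=508, State 5=518.
A regrets: 10, 70, 40, 10, 0 → max 70
B regrets: 50, 30, 20, 90, 60 → max 90
C regrets: 50, 80, 10, 80, 50 → max 80
D regrets: 0, 0, 0, 30, 70 → max 70
E regrets: 60, 20, 0, 0, 60 → max 60
Smallest max regret = 60 → E.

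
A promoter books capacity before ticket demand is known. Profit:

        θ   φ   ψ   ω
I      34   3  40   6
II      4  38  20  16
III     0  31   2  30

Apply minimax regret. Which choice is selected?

Column bests: θ=34, φ=38, ψ=40, ω=30.
I regrets: 0, 35, 0, 24 → max 35
II regrets: 30, 0, 20, 14 → max 30
III regrets: 34, 7, 38, 0 → max 38
Smallest max regret = 30 → II.

II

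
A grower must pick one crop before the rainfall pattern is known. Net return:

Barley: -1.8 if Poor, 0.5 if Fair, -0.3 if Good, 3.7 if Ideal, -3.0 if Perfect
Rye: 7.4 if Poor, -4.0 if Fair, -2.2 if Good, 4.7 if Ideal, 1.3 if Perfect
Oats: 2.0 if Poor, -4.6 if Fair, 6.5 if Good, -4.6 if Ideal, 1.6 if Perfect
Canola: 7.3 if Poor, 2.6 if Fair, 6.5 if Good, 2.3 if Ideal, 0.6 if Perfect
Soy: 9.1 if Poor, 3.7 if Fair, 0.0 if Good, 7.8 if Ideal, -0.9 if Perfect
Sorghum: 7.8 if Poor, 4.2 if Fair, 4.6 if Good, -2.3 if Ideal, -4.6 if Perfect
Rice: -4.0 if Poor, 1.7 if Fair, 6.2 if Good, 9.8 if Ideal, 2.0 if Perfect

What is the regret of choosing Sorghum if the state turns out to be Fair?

Best payoff under Fair is 4.2.
Regret = 4.2 − 4.2 = 0.0.

0.0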